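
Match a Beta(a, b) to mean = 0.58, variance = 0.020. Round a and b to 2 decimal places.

Let s = a+b. The Beta variance is μ(1−μ)/(s+1).
So s+1 = μ(1−μ)/σ² = (0.58×0.42)/0.020 = 0.2436/0.020 = 12.1800, giving s = 11.1800.
Then a = μs = 0.58×11.1800 = 6.48 and b = (1−μ)s = 0.42×11.1800 = 4.70.

a = 6.48, b = 4.70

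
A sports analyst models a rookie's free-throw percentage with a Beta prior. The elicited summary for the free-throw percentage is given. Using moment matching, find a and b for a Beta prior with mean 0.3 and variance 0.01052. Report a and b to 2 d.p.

a = 5.69, b = 13.27

Write ν = a+b; then a = μν and Var = μ(1−μ)/(ν+1).
ν = μ(1−μ)/Var − 1 = 0.21/0.01052 − 1 = 18.9620.
a = 0.3·18.9620 = 5.69, b = 0.7·18.9620 = 13.27.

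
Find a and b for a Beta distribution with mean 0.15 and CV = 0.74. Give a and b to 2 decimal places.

a = 1.40, b = 7.95

σ = CV·μ = 0.74×0.15 = 0.11100, so σ² = 0.012321.
s+1 = μ(1−μ)/σ² = 0.1275/0.012321 = 10.3482, so s = a+b = 9.3482.
a = μs = 1.40, b = (1−μ)s = 7.95.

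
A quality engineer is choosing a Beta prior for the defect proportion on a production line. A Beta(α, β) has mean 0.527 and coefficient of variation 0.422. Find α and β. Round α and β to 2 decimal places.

Var = (CV·μ)² = (0.422×0.527)² = 0.049459.
α+β = μ(1−μ)/Var − 1 = 0.249271/0.049459 − 1 = 4.0399.
Thus α = 0.527·4.0399 = 2.13 and β = 0.473·4.0399 = 1.91.

α = 2.13, β = 1.91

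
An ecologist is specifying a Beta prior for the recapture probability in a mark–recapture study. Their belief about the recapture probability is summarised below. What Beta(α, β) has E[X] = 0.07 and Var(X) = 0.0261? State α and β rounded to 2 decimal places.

α = 0.10, β = 1.39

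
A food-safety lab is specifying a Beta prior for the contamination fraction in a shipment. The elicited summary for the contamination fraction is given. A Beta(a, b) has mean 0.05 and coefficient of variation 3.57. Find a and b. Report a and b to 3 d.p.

σ = CV·μ = 3.57×0.05 = 0.17850, so σ² = 0.031862.
s+1 = μ(1−μ)/σ² = 0.0475/0.031862 = 1.4908, so s = a+b = 0.4908.
a = μs = 0.025, b = (1−μ)s = 0.466.

a = 0.025, b = 0.466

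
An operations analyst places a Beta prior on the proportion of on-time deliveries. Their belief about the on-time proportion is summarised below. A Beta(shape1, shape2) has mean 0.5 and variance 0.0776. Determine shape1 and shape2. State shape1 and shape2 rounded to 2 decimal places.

shape1 = 1.11, shape2 = 1.11

By moment matching, shape1+shape2 = μ(1−μ)/σ² − 1 = (0.5·0.5)/0.0776 − 1 = 3.2216 − 1 = 2.2216.
Since shape1/(shape1+shape2) = μ, shape1 = 0.5·2.2216 = 1.11 and shape2 = 0.5·2.2216 = 1.11.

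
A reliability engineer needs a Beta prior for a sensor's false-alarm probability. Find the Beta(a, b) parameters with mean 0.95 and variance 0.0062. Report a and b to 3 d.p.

By moment matching, a+b = μ(1−μ)/σ² − 1 = (0.95·0.05)/0.0062 − 1 = 7.6613 − 1 = 6.6613.
Since a/(a+b) = μ, a = 0.95·6.6613 = 6.328 and b = 0.05·6.6613 = 0.333.

a = 6.328, b = 0.333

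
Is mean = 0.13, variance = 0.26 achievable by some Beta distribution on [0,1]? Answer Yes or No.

No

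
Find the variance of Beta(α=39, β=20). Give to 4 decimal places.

μ = 39/59 = 0.661017; Var = μ(1−μ)/(α+β+1) = 0.2240735/60 = 0.0037.

0.0037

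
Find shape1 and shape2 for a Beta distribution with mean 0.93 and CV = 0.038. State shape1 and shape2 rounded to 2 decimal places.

Var = (CV·μ)² = (0.038×0.93)² = 0.001249.
shape1+shape2 = μ(1−μ)/Var − 1 = 0.0651/0.001249 − 1 = 51.1252.
Thus shape1 = 0.93·51.1252 = 47.55 and shape2 = 0.07·51.1252 = 3.58.

shape1 = 47.55, shape2 = 3.58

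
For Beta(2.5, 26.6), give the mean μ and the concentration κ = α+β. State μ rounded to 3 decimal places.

μ = 0.086, κ = 29.1

κ = α+β = 2.5+26.6 = 29.1; μ = α/κ = 2.5/29.1 = 0.086.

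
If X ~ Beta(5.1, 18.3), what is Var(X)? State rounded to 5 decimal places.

0.00699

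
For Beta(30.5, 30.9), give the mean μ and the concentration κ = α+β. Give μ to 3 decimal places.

μ = 0.497, κ = 61.4

κ = α+β = 30.5+30.9 = 61.4; μ = α/κ = 30.5/61.4 = 0.497.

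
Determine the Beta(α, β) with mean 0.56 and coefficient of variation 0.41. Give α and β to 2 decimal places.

α = 2.06, β = 1.62

Var = (CV·μ)² = (0.41×0.56)² = 0.052716.
α+β = μ(1−μ)/Var − 1 = 0.2464/0.052716 − 1 = 3.6741.
Thus α = 0.56·3.6741 = 2.06 and β = 0.44·3.6741 = 1.62.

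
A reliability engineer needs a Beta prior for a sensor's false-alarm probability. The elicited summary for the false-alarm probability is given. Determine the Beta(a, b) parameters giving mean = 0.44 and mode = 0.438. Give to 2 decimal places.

Let s = a+b. Mean gives a = μs = 0.44s; mode gives (a−1)/(s−2) = 0.438.
Substituting: 0.44s − 1 = 0.438(s−2) = 0.438s − 0.876, so 0.002s = 0.124 and s = 62.0000.
Then a = 0.44×62.0000 = 27.28 and b = s−a = 34.72.

a = 27.28, b = 34.72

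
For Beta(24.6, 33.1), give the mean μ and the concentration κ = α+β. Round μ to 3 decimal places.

μ = 0.426, κ = 57.7

κ = α+β = 24.6+33.1 = 57.7; μ = α/κ = 24.6/57.7 = 0.426.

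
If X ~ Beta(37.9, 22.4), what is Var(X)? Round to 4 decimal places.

μ = 37.9/60.3 = 0.628524; Var = μ(1−μ)/(α+β+1) = 0.2334816/61.3 = 0.0038.

0.0038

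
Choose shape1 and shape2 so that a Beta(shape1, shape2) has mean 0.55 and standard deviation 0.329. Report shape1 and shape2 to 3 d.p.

shape1 = 0.708, shape2 = 0.579

σ² = 0.329² = 0.108241.
With s = shape1+shape2, Var = μ(1−μ)/(s+1), so s+1 = (0.55×0.45)/0.108241 = 2.2866 and s = 1.2866.
shape1 = μs = 0.708, shape2 = (1−μ)s = 0.579.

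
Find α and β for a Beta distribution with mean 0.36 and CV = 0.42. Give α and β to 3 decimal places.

Var = (CV·μ)² = (0.42×0.36)² = 0.022861.
α+β = μ(1−μ)/Var − 1 = 0.2304/0.022861 − 1 = 9.0781.
Thus α = 0.36·9.0781 = 3.268 and β = 0.64·9.0781 = 5.810.

α = 3.268, β = 5.810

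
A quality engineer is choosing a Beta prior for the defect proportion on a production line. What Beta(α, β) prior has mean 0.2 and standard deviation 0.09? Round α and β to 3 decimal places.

First σ² = 0.0081. Setting α = μn, β = (1−μ)n with n = α+β,
μ(1−μ)/(n+1) = 0.0081 ⇒ n+1 = 0.16/0.0081 = 19.7531 ⇒ n = 18.7531.
Hence α = 0.2×18.7531 = 3.751, β = 0.8×18.7531 = 15.002.

α = 3.751, β = 15.002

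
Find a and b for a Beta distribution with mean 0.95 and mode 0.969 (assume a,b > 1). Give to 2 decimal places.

Let s = a+b. Mean gives a = μs = 0.95s; mode gives (a−1)/(s−2) = 0.969.
Substituting: 0.95s − 1 = 0.969(s−2) = 0.969s − 1.938, so -0.019s = -0.938 and s = 49.3684.
Then a = 0.95×49.3684 = 46.90 and b = s−a = 2.47.

a = 46.90, b = 2.47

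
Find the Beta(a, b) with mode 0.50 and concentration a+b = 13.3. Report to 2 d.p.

a = 6.65, b = 6.65

Mode = (a−1)/(κ−2) with κ = a+b, so a−1 = 0.50·11.3 = 5.65.
a = 6.65; b = κ − a = 6.65.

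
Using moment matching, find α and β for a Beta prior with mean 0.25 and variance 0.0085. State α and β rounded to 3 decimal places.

α = 5.265, β = 15.794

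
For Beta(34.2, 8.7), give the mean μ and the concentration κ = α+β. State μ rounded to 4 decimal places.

μ = 0.7972, κ = 42.9

κ = α+β = 34.2+8.7 = 42.9; μ = α/κ = 34.2/42.9 = 0.7972.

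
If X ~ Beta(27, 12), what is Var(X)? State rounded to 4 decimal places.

0.0053

α+β = 39 and αβ = 324, so Var = αβ/[(α+β)²(α+β+1)] = 324/60840 = 0.0053.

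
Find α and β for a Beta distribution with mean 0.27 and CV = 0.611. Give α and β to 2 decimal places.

α = 1.69, β = 4.56

Var = (CV·μ)² = (0.611×0.27)² = 0.027215.
α+β = μ(1−μ)/Var − 1 = 0.1971/0.027215 − 1 = 6.2423.
Thus α = 0.27·6.2423 = 1.69 and β = 0.73·6.2423 = 4.56.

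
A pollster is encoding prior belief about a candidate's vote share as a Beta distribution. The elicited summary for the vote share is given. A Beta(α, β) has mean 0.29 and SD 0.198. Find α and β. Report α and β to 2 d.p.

α = 1.23, β = 3.02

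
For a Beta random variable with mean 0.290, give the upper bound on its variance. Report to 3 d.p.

For fixed mean μ the Beta variance is μ(1−μ)/(α+β+1), increasing as α+β decreases.
Its least upper bound (not attained) is μ(1−μ) = 0.290·0.710 = 0.206.

0.206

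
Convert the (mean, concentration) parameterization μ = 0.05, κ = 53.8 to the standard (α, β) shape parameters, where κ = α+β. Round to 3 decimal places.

Split κ in proportion μ : (1−μ): α = 0.05·53.8 = 2.690, β = 53.8 − 2.690 = 51.110.

α = 2.690, β = 51.110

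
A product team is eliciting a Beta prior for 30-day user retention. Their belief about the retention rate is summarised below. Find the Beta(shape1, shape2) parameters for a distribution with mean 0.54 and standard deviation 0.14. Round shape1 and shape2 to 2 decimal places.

First σ² = 0.0196. Setting shape1 = μn, shape2 = (1−μ)n with n = shape1+shape2,
μ(1−μ)/(n+1) = 0.0196 ⇒ n+1 = 0.2484/0.0196 = 12.6735 ⇒ n = 11.6735.
Hence shape1 = 0.54×11.6735 = 6.30, shape2 = 0.46×11.6735 = 5.37.

shape1 = 6.30, shape2 = 5.37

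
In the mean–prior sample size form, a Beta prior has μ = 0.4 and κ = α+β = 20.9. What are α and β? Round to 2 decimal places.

α = 8.36, β = 12.54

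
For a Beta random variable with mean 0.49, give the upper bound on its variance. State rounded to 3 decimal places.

Var = μ(1−μ)/(α+β+1), which approaches μ(1−μ) as α+β → 0.
So the supremum is μ(1−μ) = 0.49×0.51 = 0.250.

0.250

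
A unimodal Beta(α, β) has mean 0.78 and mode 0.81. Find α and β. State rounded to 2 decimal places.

Let s = α+β. Mean gives α = μs = 0.78s; mode gives (α−1)/(s−2) = 0.81.
Substituting: 0.78s − 1 = 0.81(s−2) = 0.81s − 1.62, so -0.03s = -0.62 and s = 20.6667.
Then α = 0.78×20.6667 = 16.12 and β = s−α = 4.55.

α = 16.12, β = 4.55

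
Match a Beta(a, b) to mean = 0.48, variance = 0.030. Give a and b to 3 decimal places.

a = 3.514, b = 3.806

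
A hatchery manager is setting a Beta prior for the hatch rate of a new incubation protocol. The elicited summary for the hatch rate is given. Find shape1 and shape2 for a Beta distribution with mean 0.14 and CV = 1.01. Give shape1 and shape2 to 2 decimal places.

Var = (CV·μ)² = (1.01×0.14)² = 0.019994.
shape1+shape2 = μ(1−μ)/Var − 1 = 0.1204/0.019994 − 1 = 5.0218.
Thus shape1 = 0.14·5.0218 = 0.70 and shape2 = 0.86·5.0218 = 4.32.

shape1 = 0.70, shape2 = 4.32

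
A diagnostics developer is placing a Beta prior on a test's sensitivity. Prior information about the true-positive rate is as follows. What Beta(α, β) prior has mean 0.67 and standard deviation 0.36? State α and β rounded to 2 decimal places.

Variance = 0.36² = 0.1296. The moment-matching identity α+β = μ(1−μ)/Var − 1 gives
α+β = 0.2211/0.1296 − 1 = 0.7060, so α = μ·0.7060 = 0.47 and β = (1−μ)·0.7060 = 0.23.

α = 0.47, β = 0.23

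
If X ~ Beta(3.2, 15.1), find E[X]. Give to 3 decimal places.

0.175

The Beta mean is α/(α+β) = 3.2/(3.2+15.1) = 0.175.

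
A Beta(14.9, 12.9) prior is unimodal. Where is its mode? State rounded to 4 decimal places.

With α,β > 1, mode = (α−1)/(α+β−2) = 13.9/25.8 = 0.5388.

0.5388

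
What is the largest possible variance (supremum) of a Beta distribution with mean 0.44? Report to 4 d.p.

Var = μ(1−μ)/(α+β+1), which approaches μ(1−μ) as α+β → 0.
So the supremum is μ(1−μ) = 0.44×0.56 = 0.2464.

0.2464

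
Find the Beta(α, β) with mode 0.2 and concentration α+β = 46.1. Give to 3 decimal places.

For α,β>1 the mode is (α−1)/(α+β−2), so α = mode·(κ−2)+1 = 0.2×44.1+1 = 9.820.
And β = (1−mode)·(κ−2)+1 = 0.8×44.1+1 = 36.280.

α = 9.820, β = 36.280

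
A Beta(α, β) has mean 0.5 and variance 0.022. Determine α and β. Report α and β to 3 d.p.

α = 5.182, β = 5.182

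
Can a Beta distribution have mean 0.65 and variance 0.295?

No

A Beta with mean μ has variance μ(1−μ)/(α+β+1) < μ(1−μ).
Here μ(1−μ) = 0.65×0.35 = 0.2275, and 0.295 ≥ 0.2275.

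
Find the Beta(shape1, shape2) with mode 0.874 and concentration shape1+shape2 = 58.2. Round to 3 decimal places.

Since the density peak of Beta(shape1,shape2) is at (shape1−1)/(shape1+shape2−2),
shape1 = 1 + 0.874(58.2−2) = 50.119 and shape2 = 58.2 − 50.119 = 8.081.

shape1 = 50.119, shape2 = 8.081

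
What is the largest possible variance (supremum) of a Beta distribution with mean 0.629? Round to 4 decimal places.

0.2334

For fixed mean μ the Beta variance is μ(1−μ)/(α+β+1), increasing as α+β decreases.
Its least upper bound (not attained) is μ(1−μ) = 0.629·0.371 = 0.2334.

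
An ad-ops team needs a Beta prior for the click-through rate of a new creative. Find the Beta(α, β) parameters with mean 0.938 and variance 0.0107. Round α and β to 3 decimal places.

α = 4.160, β = 0.275

Let s = α+β. The Beta variance is μ(1−μ)/(s+1).
So s+1 = μ(1−μ)/σ² = (0.938×0.062)/0.0107 = 0.058156/0.0107 = 5.4351, giving s = 4.4351.
Then α = μs = 0.938×4.4351 = 4.160 and β = (1−μ)s = 0.062×4.4351 = 0.275.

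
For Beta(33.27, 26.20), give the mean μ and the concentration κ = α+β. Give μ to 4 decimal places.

μ = 0.5594, κ = 59.47

κ = α+β = 33.27+26.20 = 59.47; μ = α/κ = 33.27/59.47 = 0.5594.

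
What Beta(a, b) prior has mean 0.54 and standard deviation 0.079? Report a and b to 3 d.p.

First σ² = 0.006241. Setting a = μn, b = (1−μ)n with n = a+b,
μ(1−μ)/(n+1) = 0.006241 ⇒ n+1 = 0.2484/0.006241 = 39.8013 ⇒ n = 38.8013.
Hence a = 0.54×38.8013 = 20.953, b = 0.46×38.8013 = 17.849.

a = 20.953, b = 17.849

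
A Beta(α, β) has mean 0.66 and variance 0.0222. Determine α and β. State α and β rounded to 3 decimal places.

Write ν = α+β; then α = μν and Var = μ(1−μ)/(ν+1).
ν = μ(1−μ)/Var − 1 = 0.2244/0.0222 − 1 = 9.1081.
α = 0.66·9.1081 = 6.011, β = 0.34·9.1081 = 3.097.

α = 6.011, β = 3.097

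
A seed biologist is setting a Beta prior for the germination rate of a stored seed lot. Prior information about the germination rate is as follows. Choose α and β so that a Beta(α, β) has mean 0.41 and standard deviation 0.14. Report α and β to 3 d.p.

σ² = 0.14² = 0.0196.
With s = α+β, Var = μ(1−μ)/(s+1), so s+1 = (0.41×0.59)/0.0196 = 12.3418 and s = 11.3418.
α = μs = 4.650, β = (1−μ)s = 6.692.

α = 4.650, β = 6.692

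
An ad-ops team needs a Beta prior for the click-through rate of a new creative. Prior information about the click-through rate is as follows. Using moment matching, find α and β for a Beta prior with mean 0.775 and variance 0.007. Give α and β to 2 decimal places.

Let s = α+β. The Beta variance is μ(1−μ)/(s+1).
So s+1 = μ(1−μ)/σ² = (0.775×0.225)/0.007 = 0.174375/0.007 = 24.9107, giving s = 23.9107.
Then α = μs = 0.775×23.9107 = 18.53 and β = (1−μ)s = 0.225×23.9107 = 5.38.

α = 18.53, β = 5.38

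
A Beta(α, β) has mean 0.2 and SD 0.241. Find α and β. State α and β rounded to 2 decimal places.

α = 0.35, β = 1.40

σ² = 0.241² = 0.058081.
With s = α+β, Var = μ(1−μ)/(s+1), so s+1 = (0.2×0.8)/0.058081 = 2.7548 and s = 1.7548.
α = μs = 0.35, β = (1−μ)s = 1.40.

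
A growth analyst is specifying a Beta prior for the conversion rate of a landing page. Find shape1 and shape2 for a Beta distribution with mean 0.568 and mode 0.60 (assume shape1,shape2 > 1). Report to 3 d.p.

shape1 = 3.550, shape2 = 2.700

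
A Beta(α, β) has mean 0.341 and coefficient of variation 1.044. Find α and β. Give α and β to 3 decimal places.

σ = CV·μ = 1.044×0.341 = 0.35600, so σ² = 0.126739.
s+1 = μ(1−μ)/σ² = 0.224719/0.126739 = 1.7731, so s = α+β = 0.7731.
α = μs = 0.264, β = (1−μ)s = 0.509.

α = 0.264, β = 0.509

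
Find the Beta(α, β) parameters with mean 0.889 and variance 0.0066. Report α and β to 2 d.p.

Write ν = α+β; then α = μν and Var = μ(1−μ)/(ν+1).
ν = μ(1−μ)/Var − 1 = 0.098679/0.0066 − 1 = 13.9514.
α = 0.889·13.9514 = 12.40, β = 0.111·13.9514 = 1.55.

α = 12.40, β = 1.55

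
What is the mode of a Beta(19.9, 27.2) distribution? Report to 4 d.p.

0.4191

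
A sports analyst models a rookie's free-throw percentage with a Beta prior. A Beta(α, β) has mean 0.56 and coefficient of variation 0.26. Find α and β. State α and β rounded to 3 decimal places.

α = 5.949, β = 4.674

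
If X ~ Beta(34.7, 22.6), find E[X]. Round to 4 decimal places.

0.6056

The Beta mean is α/(α+β) = 34.7/(34.7+22.6) = 0.6056.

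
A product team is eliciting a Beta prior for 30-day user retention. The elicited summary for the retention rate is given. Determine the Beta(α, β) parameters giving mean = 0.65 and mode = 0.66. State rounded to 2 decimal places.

α = 20.80, β = 11.20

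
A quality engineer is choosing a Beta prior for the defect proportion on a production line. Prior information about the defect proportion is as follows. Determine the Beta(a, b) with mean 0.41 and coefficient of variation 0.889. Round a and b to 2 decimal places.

a = 0.34, b = 0.48

Var = (CV·μ)² = (0.889×0.41)² = 0.132853.
a+b = μ(1−μ)/Var − 1 = 0.2419/0.132853 − 1 = 0.8208.
Thus a = 0.41·0.8208 = 0.34 and b = 0.59·0.8208 = 0.48.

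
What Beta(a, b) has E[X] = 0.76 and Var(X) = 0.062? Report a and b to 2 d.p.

a = 1.48, b = 0.47

Let s = a+b. The Beta variance is μ(1−μ)/(s+1).
So s+1 = μ(1−μ)/σ² = (0.76×0.24)/0.062 = 0.1824/0.062 = 2.9419, giving s = 1.9419.
Then a = μs = 0.76×1.9419 = 1.48 and b = (1−μ)s = 0.24×1.9419 = 0.47.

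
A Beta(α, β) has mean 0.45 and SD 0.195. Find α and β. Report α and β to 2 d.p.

First σ² = 0.038025. Setting α = μn, β = (1−μ)n with n = α+β,
μ(1−μ)/(n+1) = 0.038025 ⇒ n+1 = 0.2475/0.038025 = 6.5089 ⇒ n = 5.5089.
Hence α = 0.45×5.5089 = 2.48, β = 0.55×5.5089 = 3.03.

α = 2.48, β = 3.03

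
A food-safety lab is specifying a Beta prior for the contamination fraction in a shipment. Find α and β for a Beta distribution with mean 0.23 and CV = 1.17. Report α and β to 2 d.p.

Var = (CV·μ)² = (1.17×0.23)² = 0.072415.
α+β = μ(1−μ)/Var − 1 = 0.1771/0.072415 − 1 = 1.4456.
Thus α = 0.23·1.4456 = 0.33 and β = 0.77·1.4456 = 1.11.

α = 0.33, β = 1.11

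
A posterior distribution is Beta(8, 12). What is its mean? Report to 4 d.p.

0.4000

E[X] = α/(α+β) = 8/20 = 0.4000.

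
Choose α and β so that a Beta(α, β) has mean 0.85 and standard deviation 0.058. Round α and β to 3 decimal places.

α = 31.366, β = 5.535

σ² = 0.058² = 0.003364.
With s = α+β, Var = μ(1−μ)/(s+1), so s+1 = (0.85×0.15)/0.003364 = 37.9013 and s = 36.9013.
α = μs = 31.366, β = (1−μ)s = 5.535.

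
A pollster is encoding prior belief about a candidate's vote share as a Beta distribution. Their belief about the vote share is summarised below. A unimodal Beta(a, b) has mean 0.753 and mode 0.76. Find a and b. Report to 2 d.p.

a = 55.94, b = 18.35

Let s = a+b. Mean gives a = μs = 0.753s; mode gives (a−1)/(s−2) = 0.76.
Substituting: 0.753s − 1 = 0.76(s−2) = 0.76s − 1.52, so -0.007s = -0.52 and s = 74.2857.
Then a = 0.753×74.2857 = 55.94 and b = s−a = 18.35.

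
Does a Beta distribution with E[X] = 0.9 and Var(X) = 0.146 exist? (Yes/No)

For any Beta, Var(X) < E[X]·(1−E[X]).
Here μ(1−μ) = 0.9×0.1 = 0.09, and 0.146 ≥ 0.09.

No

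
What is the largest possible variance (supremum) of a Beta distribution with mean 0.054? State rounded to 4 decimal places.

0.0511

Var = μ(1−μ)/(α+β+1), which approaches μ(1−μ) as α+β → 0.
So the supremum is μ(1−μ) = 0.054×0.946 = 0.0511.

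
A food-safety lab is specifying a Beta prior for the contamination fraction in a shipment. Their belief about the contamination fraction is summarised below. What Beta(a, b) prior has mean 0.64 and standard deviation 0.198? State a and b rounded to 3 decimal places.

σ² = 0.198² = 0.039204.
With s = a+b, Var = μ(1−μ)/(s+1), so s+1 = (0.64×0.36)/0.039204 = 5.8770 and s = 4.8770.
a = μs = 3.121, b = (1−μ)s = 1.756.

a = 3.121, b = 1.756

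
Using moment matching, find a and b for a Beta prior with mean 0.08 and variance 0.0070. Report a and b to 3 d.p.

Let s = a+b. The Beta variance is μ(1−μ)/(s+1).
So s+1 = μ(1−μ)/σ² = (0.08×0.92)/0.0070 = 0.0736/0.0070 = 10.5143, giving s = 9.5143.
Then a = μs = 0.08×9.5143 = 0.761 and b = (1−μ)s = 0.92×9.5143 = 8.753.

a = 0.761, b = 8.753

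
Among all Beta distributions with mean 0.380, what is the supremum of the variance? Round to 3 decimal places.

For fixed mean μ the Beta variance is μ(1−μ)/(α+β+1), increasing as α+β decreases.
Its least upper bound (not attained) is μ(1−μ) = 0.380·0.620 = 0.236.

0.236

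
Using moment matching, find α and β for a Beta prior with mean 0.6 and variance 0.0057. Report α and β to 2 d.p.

α = 24.66, β = 16.44

By moment matching, α+β = μ(1−μ)/σ² − 1 = (0.6·0.4)/0.0057 − 1 = 42.1053 − 1 = 41.1053.
Since α/(α+β) = μ, α = 0.6·41.1053 = 24.66 and β = 0.4·41.1053 = 16.44.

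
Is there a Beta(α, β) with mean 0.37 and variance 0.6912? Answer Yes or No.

No

The Beta variance bound is σ² < μ(1−μ).
Here μ(1−μ) = 0.37×0.63 = 0.2331, and 0.6912 ≥ 0.2331.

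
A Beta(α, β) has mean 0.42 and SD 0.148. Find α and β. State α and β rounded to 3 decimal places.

α = 4.251, β = 5.870

First σ² = 0.021904. Setting α = μn, β = (1−μ)n with n = α+β,
μ(1−μ)/(n+1) = 0.021904 ⇒ n+1 = 0.2436/0.021904 = 11.1213 ⇒ n = 10.1213.
Hence α = 0.42×10.1213 = 4.251, β = 0.58×10.1213 = 5.870.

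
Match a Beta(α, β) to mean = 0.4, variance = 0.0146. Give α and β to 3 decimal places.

α = 6.175, β = 9.263

Write ν = α+β; then α = μν and Var = μ(1−μ)/(ν+1).
ν = μ(1−μ)/Var − 1 = 0.24/0.0146 − 1 = 15.4384.
α = 0.4·15.4384 = 6.175, β = 0.6·15.4384 = 9.263.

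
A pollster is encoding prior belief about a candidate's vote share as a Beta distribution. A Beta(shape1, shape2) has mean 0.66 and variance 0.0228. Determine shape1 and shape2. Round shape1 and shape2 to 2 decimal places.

shape1 = 5.84, shape2 = 3.01

Write ν = shape1+shape2; then shape1 = μν and Var = μ(1−μ)/(ν+1).
ν = μ(1−μ)/Var − 1 = 0.2244/0.0228 − 1 = 8.8421.
shape1 = 0.66·8.8421 = 5.84, shape2 = 0.34·8.8421 = 3.01.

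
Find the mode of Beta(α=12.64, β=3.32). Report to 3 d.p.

0.834

With α,β > 1, mode = (α−1)/(α+β−2) = 11.64/13.96 = 0.834.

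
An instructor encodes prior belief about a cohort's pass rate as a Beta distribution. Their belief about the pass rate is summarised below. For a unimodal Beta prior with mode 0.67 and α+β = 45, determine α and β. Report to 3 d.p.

Mode = (α−1)/(κ−2) with κ = α+β, so α−1 = 0.67·43 = 28.810.
α = 29.810; β = κ − α = 15.190.

α = 29.810, β = 15.190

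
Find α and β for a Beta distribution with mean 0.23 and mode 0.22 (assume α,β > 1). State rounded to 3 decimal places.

With s = α+β: μ = α/s and mode = (α−1)/(s−2). Eliminating α = μs,
μs − 1 = m(s−2) ⇒ s(μ−m) = 1−2m ⇒ s = 0.56/0.01 = 56.0000.
So α = μs = 12.880, β = (1−μ)s = 43.120.

α = 12.880, β = 43.120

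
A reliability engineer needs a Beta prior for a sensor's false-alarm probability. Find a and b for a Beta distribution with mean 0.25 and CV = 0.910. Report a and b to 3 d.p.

σ = CV·μ = 0.910×0.25 = 0.22750, so σ² = 0.051756.
s+1 = μ(1−μ)/σ² = 0.1875/0.051756 = 3.6228, so s = a+b = 2.6228.
a = μs = 0.656, b = (1−μ)s = 1.967.

a = 0.656, b = 1.967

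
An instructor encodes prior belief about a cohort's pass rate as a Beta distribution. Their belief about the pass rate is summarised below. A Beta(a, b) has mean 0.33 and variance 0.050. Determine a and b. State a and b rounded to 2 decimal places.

Write ν = a+b; then a = μν and Var = μ(1−μ)/(ν+1).
ν = μ(1−μ)/Var − 1 = 0.2211/0.050 − 1 = 3.4220.
a = 0.33·3.4220 = 1.13, b = 0.67·3.4220 = 2.29.

a = 1.13, b = 2.29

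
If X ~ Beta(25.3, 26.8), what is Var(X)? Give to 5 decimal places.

Var = αβ/[(α+β)²(α+β+1)] = (25.3×26.8)/(52.1²×53.1) = 678.04/144135.171 = 0.00470.

0.00470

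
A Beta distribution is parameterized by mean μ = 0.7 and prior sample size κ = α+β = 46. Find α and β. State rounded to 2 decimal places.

Split κ in proportion μ : (1−μ): α = 0.7·46 = 32.20, β = 46 − 32.20 = 13.80.

α = 32.20, β = 13.80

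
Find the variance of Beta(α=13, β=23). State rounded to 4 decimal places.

0.0062

Var = αβ/[(α+β)²(α+β+1)] = (13×23)/(36²×37) = 299/47952 = 0.0062.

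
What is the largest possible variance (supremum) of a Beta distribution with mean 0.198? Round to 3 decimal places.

0.159

Var = μ(1−μ)/(α+β+1), which approaches μ(1−μ) as α+β → 0.
So the supremum is μ(1−μ) = 0.198×0.802 = 0.159.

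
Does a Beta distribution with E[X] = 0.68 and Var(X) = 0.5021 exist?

No

For any Beta, Var(X) < E[X]·(1−E[X]).
Here μ(1−μ) = 0.68×0.32 = 0.2176, and 0.5021 ≥ 0.2176.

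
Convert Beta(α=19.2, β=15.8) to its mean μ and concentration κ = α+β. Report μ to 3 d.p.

μ = 0.549, κ = 35.0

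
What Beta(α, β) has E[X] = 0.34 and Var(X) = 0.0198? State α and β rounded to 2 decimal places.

Write ν = α+β; then α = μν and Var = μ(1−μ)/(ν+1).
ν = μ(1−μ)/Var − 1 = 0.2244/0.0198 − 1 = 10.3333.
α = 0.34·10.3333 = 3.51, β = 0.66·10.3333 = 6.82.

α = 3.51, β = 6.82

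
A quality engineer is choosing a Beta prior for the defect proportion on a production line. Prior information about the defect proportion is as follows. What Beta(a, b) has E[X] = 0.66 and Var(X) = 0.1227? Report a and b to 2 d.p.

a = 0.55, b = 0.28

Let s = a+b. The Beta variance is μ(1−μ)/(s+1).
So s+1 = μ(1−μ)/σ² = (0.66×0.34)/0.1227 = 0.2244/0.1227 = 1.8289, giving s = 0.8289.
Then a = μs = 0.66×0.8289 = 0.55 and b = (1−μ)s = 0.34×0.8289 = 0.28.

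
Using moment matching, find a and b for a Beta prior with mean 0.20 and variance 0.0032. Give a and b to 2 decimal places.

Write ν = a+b; then a = μν and Var = μ(1−μ)/(ν+1).
ν = μ(1−μ)/Var − 1 = 0.1600/0.0032 − 1 = 49.0000.
a = 0.20·49.0000 = 9.80, b = 0.80·49.0000 = 39.20.

a = 9.80, b = 39.20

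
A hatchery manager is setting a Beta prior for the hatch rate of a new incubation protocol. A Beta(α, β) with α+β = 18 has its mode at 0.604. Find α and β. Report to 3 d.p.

Since the density peak of Beta(α,β) is at (α−1)/(α+β−2),
α = 1 + 0.604(18−2) = 10.664 and β = 18 − 10.664 = 7.336.

α = 10.664, β = 7.336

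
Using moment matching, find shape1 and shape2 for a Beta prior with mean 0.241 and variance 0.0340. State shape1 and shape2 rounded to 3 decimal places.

shape1 = 1.056, shape2 = 3.324

By moment matching, shape1+shape2 = μ(1−μ)/σ² − 1 = (0.241·0.759)/0.0340 − 1 = 5.3800 − 1 = 4.3800.
Since shape1/(shape1+shape2) = μ, shape1 = 0.241·4.3800 = 1.056 and shape2 = 0.759·4.3800 = 3.324.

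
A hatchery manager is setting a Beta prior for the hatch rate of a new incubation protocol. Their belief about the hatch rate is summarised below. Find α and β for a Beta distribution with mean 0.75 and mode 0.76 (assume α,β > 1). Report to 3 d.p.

α = 39.000, β = 13.000

With s = α+β: μ = α/s and mode = (α−1)/(s−2). Eliminating α = μs,
μs − 1 = m(s−2) ⇒ s(μ−m) = 1−2m ⇒ s = -0.52/-0.01 = 52.0000.
So α = μs = 39.000, β = (1−μ)s = 13.000.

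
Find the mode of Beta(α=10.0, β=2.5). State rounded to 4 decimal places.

0.8571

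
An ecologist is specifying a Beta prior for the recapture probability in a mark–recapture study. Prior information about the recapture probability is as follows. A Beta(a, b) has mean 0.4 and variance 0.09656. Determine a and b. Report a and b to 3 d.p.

Let s = a+b. The Beta variance is μ(1−μ)/(s+1).
So s+1 = μ(1−μ)/σ² = (0.4×0.6)/0.09656 = 0.24/0.09656 = 2.4855, giving s = 1.4855.
Then a = μs = 0.4×1.4855 = 0.594 and b = (1−μ)s = 0.6×1.4855 = 0.891.

a = 0.594, b = 0.891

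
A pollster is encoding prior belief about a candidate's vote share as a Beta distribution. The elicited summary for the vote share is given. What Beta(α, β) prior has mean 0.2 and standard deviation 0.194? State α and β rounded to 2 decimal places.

First σ² = 0.037636. Setting α = μn, β = (1−μ)n with n = α+β,
μ(1−μ)/(n+1) = 0.037636 ⇒ n+1 = 0.16/0.037636 = 4.2512 ⇒ n = 3.2512.
Hence α = 0.2×3.2512 = 0.65, β = 0.8×3.2512 = 2.60.

α = 0.65, β = 2.60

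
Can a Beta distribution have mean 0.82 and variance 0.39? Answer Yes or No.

A Beta with mean μ has variance μ(1−μ)/(α+β+1) < μ(1−μ).
Here μ(1−μ) = 0.82×0.18 = 0.1476, and 0.39 ≥ 0.1476.

No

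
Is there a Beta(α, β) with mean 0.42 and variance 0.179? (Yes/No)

Yes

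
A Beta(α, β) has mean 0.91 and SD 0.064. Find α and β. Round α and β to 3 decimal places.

α = 17.286, β = 1.710

σ² = 0.064² = 0.004096.
With s = α+β, Var = μ(1−μ)/(s+1), so s+1 = (0.91×0.09)/0.004096 = 19.9951 and s = 18.9951.
α = μs = 17.286, β = (1−μ)s = 1.710.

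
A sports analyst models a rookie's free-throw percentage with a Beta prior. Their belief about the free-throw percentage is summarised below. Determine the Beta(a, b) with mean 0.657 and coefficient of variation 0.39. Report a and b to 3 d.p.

a = 1.598, b = 0.834

σ = CV·μ = 0.39×0.657 = 0.25623, so σ² = 0.065654.
s+1 = μ(1−μ)/σ² = 0.225351/0.065654 = 3.4324, so s = a+b = 2.4324.
a = μs = 1.598, b = (1−μ)s = 0.834.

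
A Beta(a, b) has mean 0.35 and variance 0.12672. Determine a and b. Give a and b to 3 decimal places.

By moment matching, a+b = μ(1−μ)/σ² − 1 = (0.35·0.65)/0.12672 − 1 = 1.7953 − 1 = 0.7953.
Since a/(a+b) = μ, a = 0.35·0.7953 = 0.278 and b = 0.65·0.7953 = 0.517.

a = 0.278, b = 0.517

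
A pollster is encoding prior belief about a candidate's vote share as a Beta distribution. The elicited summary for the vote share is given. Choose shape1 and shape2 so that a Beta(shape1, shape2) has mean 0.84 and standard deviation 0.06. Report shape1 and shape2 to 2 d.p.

shape1 = 30.52, shape2 = 5.81

First σ² = 0.0036. Setting shape1 = μn, shape2 = (1−μ)n with n = shape1+shape2,
μ(1−μ)/(n+1) = 0.0036 ⇒ n+1 = 0.1344/0.0036 = 37.3333 ⇒ n = 36.3333.
Hence shape1 = 0.84×36.3333 = 30.52, shape2 = 0.16×36.3333 = 5.81.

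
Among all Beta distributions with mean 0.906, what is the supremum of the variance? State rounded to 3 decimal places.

0.085

Var = μ(1−μ)/(α+β+1), which approaches μ(1−μ) as α+β → 0.
So the supremum is μ(1−μ) = 0.906×0.094 = 0.085.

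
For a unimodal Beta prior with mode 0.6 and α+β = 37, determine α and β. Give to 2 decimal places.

α = 22.00, β = 15.00

For α,β>1 the mode is (α−1)/(α+β−2), so α = mode·(κ−2)+1 = 0.6×35+1 = 22.00.
And β = (1−mode)·(κ−2)+1 = 0.4×35+1 = 15.00.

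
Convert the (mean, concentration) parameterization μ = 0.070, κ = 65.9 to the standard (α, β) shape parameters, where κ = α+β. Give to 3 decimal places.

α = 4.613, β = 61.287

Split κ in proportion μ : (1−μ): α = 0.070·65.9 = 4.613, β = 65.9 − 4.613 = 61.287.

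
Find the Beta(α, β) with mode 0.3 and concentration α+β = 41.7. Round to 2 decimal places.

Mode = (α−1)/(κ−2) with κ = α+β, so α−1 = 0.3·39.7 = 11.91.
α = 12.91; β = κ − α = 28.79.

α = 12.91, β = 28.79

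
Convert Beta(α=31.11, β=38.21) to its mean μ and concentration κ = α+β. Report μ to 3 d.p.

μ = 0.449, κ = 69.32

κ = α+β = 31.11+38.21 = 69.32; μ = α/κ = 31.11/69.32 = 0.449.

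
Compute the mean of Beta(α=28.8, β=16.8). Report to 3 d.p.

The Beta mean is α/(α+β) = 28.8/(28.8+16.8) = 0.632.

0.632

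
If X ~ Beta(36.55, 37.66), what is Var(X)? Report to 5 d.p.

μ = 36.55/74.21 = 0.492521; Var = μ(1−μ)/(α+β+1) = 0.2499441/75.21 = 0.00332.

0.00332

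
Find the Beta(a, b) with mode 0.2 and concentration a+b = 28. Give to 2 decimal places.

a = 6.20, b = 21.80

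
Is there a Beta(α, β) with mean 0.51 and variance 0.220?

The Beta variance bound is σ² < μ(1−μ).
Here μ(1−μ) = 0.51×0.49 = 0.2499, and 0.220 < 0.2499.

Yes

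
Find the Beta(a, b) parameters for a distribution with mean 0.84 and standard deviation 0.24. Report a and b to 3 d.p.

σ² = 0.24² = 0.0576.
With s = a+b, Var = μ(1−μ)/(s+1), so s+1 = (0.84×0.16)/0.0576 = 2.3333 and s = 1.3333.
a = μs = 1.120, b = (1−μ)s = 0.213.

a = 1.120, b = 0.213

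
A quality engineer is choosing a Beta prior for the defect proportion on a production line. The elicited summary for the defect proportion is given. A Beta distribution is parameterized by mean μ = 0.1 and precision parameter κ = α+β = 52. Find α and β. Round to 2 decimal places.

α = 5.20, β = 46.80

α = μκ = 0.1×52 = 5.20 and β = (1−μ)κ = 0.9×52 = 46.80.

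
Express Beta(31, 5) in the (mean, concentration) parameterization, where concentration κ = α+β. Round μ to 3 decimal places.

κ = α+β = 31+5 = 36; μ = α/κ = 31/36 = 0.861.

μ = 0.861, κ = 36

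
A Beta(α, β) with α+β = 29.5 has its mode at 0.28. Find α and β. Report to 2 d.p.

For α,β>1 the mode is (α−1)/(α+β−2), so α = mode·(κ−2)+1 = 0.28×27.5+1 = 8.70.
And β = (1−mode)·(κ−2)+1 = 0.72×27.5+1 = 20.80.

α = 8.70, β = 20.80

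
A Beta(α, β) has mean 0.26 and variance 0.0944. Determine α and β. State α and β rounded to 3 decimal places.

Write ν = α+β; then α = μν and Var = μ(1−μ)/(ν+1).
ν = μ(1−μ)/Var − 1 = 0.1924/0.0944 − 1 = 1.0381.
α = 0.26·1.0381 = 0.270, β = 0.74·1.0381 = 0.768.

α = 0.270, β = 0.768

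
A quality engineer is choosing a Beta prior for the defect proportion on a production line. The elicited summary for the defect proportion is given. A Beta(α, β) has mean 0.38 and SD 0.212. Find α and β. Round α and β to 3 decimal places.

Variance = 0.212² = 0.044944. The moment-matching identity α+β = μ(1−μ)/Var − 1 gives
α+β = 0.2356/0.044944 − 1 = 4.2421, so α = μ·4.2421 = 1.612 and β = (1−μ)·4.2421 = 2.630.

α = 1.612, β = 2.630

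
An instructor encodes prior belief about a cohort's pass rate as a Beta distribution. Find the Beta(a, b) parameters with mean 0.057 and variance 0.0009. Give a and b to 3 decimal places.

a = 3.347, b = 55.376

Let s = a+b. The Beta variance is μ(1−μ)/(s+1).
So s+1 = μ(1−μ)/σ² = (0.057×0.943)/0.0009 = 0.053751/0.0009 = 59.7233, giving s = 58.7233.
Then a = μs = 0.057×58.7233 = 3.347 and b = (1−μ)s = 0.943×58.7233 = 55.376.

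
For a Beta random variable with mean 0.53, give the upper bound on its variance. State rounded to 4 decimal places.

0.2491

For fixed mean μ the Beta variance is μ(1−μ)/(α+β+1), increasing as α+β decreases.
Its least upper bound (not attained) is μ(1−μ) = 0.53·0.47 = 0.2491.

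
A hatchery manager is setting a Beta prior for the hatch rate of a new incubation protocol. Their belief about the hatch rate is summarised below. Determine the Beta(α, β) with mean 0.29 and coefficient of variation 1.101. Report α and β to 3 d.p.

Var = (CV·μ)² = (1.101×0.29)² = 0.101946.
α+β = μ(1−μ)/Var − 1 = 0.2059/0.101946 − 1 = 1.0197.
Thus α = 0.29·1.0197 = 0.296 and β = 0.71·1.0197 = 0.724.

α = 0.296, β = 0.724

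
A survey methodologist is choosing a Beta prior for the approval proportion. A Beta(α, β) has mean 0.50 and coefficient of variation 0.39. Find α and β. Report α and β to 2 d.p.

α = 2.79, β = 2.79

σ = CV·μ = 0.39×0.50 = 0.19500, so σ² = 0.038025.
s+1 = μ(1−μ)/σ² = 0.2500/0.038025 = 6.5746, so s = α+β = 5.5746.
α = μs = 2.79, β = (1−μ)s = 2.79.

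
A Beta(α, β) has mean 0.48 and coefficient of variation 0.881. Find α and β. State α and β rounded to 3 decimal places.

σ = CV·μ = 0.881×0.48 = 0.42288, so σ² = 0.178827.
s+1 = μ(1−μ)/σ² = 0.2496/0.178827 = 1.3958, so s = α+β = 0.3958.
α = μs = 0.190, β = (1−μ)s = 0.206.

α = 0.190, β = 0.206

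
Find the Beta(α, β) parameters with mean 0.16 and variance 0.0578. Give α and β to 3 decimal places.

By moment matching, α+β = μ(1−μ)/σ² − 1 = (0.16·0.84)/0.0578 − 1 = 2.3253 − 1 = 1.3253.
Since α/(α+β) = μ, α = 0.16·1.3253 = 0.212 and β = 0.84·1.3253 = 1.113.

α = 0.212, β = 1.113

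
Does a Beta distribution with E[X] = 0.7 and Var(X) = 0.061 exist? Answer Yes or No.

For any Beta, Var(X) < E[X]·(1−E[X]).
Here μ(1−μ) = 0.7×0.3 = 0.21, and 0.061 < 0.21.

Yes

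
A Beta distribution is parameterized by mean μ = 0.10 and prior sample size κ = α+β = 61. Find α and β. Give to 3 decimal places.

α = μκ = 0.10×61 = 6.100 and β = (1−μ)κ = 0.90×61 = 54.900.

α = 6.100, β = 54.900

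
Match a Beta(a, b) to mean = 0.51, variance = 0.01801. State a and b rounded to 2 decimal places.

a = 6.57, b = 6.31

By moment matching, a+b = μ(1−μ)/σ² − 1 = (0.51·0.49)/0.01801 − 1 = 13.8756 − 1 = 12.8756.
Since a/(a+b) = μ, a = 0.51·12.8756 = 6.57 and b = 0.49·12.8756 = 6.31.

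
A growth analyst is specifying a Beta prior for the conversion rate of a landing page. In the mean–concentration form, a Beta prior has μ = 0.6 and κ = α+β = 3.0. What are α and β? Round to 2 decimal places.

α = 1.80, β = 1.20

Split κ in proportion μ : (1−μ): α = 0.6·3.0 = 1.80, β = 3.0 − 1.80 = 1.20.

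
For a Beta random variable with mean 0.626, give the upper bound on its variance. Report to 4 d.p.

0.2341

For fixed mean μ the Beta variance is μ(1−μ)/(α+β+1), increasing as α+β decreases.
Its least upper bound (not attained) is μ(1−μ) = 0.626·0.374 = 0.2341.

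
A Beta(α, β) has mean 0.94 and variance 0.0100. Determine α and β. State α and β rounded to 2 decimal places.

α = 4.36, β = 0.28

Write ν = α+β; then α = μν and Var = μ(1−μ)/(ν+1).
ν = μ(1−μ)/Var − 1 = 0.0564/0.0100 − 1 = 4.6400.
α = 0.94·4.6400 = 4.36, β = 0.06·4.6400 = 0.28.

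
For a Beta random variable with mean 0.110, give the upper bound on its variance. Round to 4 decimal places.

0.0979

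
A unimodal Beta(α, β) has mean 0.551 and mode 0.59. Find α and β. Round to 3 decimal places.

α = 2.543, β = 2.072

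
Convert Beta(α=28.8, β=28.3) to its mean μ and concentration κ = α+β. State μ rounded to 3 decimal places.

μ = 0.504, κ = 57.1

κ = α+β = 28.8+28.3 = 57.1; μ = α/κ = 28.8/57.1 = 0.504.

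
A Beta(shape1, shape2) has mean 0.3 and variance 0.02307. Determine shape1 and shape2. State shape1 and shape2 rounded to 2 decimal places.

shape1 = 2.43, shape2 = 5.67

Write ν = shape1+shape2; then shape1 = μν and Var = μ(1−μ)/(ν+1).
ν = μ(1−μ)/Var − 1 = 0.21/0.02307 − 1 = 8.1027.
shape1 = 0.3·8.1027 = 2.43, shape2 = 0.7·8.1027 = 5.67.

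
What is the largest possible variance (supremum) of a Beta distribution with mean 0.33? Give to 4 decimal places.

0.2211

Var = μ(1−μ)/(α+β+1), which approaches μ(1−μ) as α+β → 0.
So the supremum is μ(1−μ) = 0.33×0.67 = 0.2211.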